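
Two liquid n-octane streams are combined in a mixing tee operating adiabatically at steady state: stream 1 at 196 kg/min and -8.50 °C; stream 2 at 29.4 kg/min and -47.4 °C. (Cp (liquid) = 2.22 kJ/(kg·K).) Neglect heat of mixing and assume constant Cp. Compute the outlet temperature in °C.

T_out = -13.6 °C

Energy balance with Q = 0: Σ ṁᵢCp,ᵢ(T_out − Tᵢ) = 0
Σ ṁᵢCp,ᵢTᵢ = 196×2.22×-8.50 + 29.4×2.22×-47.4 = -6792.2
Σ ṁᵢCp,ᵢ = 196×2.22 + 29.4×2.22 = 500.39
T_out = -6792.2 / 500.39 = -13.574 °C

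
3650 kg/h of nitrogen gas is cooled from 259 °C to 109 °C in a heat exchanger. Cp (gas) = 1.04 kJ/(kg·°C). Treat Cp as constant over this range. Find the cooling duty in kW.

Q_c = 158 kW

Q = ṁ·Cp·ΔT = 3650 × 1.04 × (109 − 259) = -569400 kJ/h
Converting: 569400 / 3600 s = 158.17 kW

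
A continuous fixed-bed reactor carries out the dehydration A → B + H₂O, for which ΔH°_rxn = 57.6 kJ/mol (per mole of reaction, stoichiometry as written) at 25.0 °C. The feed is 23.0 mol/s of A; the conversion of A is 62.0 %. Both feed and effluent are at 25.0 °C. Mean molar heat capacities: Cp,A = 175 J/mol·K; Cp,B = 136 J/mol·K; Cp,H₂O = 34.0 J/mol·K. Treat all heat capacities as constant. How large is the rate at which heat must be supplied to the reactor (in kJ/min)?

Extent of reaction ξ = 0.620 × 23.0 = 14.26 mol/s
Reaction term: ξ·ΔH°_rxn = 14.26 × 57.6 = 821.38 kJ/s
Q = ΔH = 821.38 kJ/s = 821.38 kW
Heat supplied = 49283 kJ/min

Q_in = 49300 kJ/min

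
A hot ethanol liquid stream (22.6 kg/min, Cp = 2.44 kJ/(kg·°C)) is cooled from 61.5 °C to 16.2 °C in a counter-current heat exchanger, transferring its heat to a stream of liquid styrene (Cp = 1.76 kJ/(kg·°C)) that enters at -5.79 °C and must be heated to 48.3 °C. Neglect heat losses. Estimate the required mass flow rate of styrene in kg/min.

ṁ_c = 26.2 kg/min

Heat released by hot stream: Q = 22.6 × 2.44 × (61.5 − 16.2) = 2498 kJ/min
Energy balance on cold side (adiabatic exchanger): Q = ṁ_c·Cp_c·(T_c,out − T_c,in)
ṁ_c = 2498 / [1.76 × (48.3 − -5.79)] = 26.24 kg/min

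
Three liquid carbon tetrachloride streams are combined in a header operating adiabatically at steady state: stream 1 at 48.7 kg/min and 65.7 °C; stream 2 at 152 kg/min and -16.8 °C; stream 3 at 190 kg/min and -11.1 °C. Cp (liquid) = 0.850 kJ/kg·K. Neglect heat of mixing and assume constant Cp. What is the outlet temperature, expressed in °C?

T_out = -3.74 °C

Adiabatic, steady state ⇒ Σ ṁᵢCp,ᵢ(T_out − Tᵢ) = 0
T_out = Σ ṁᵢCp,ᵢTᵢ / Σ ṁᵢCp,ᵢ
      = -1243.6 / 332.09 = -3.7446 °C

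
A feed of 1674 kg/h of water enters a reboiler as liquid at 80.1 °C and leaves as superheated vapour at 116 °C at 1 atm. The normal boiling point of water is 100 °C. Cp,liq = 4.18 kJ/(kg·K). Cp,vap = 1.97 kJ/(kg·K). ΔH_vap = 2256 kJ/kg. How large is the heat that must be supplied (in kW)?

liquid 80.1→100 °C: 83.182 kJ/kg
vaporisation at 100 °C: 2256 kJ/kg
vapour 100→116 °C: 31.52 kJ/kg
Δh = 83.182 + 2256 + 31.52 = 2370.7 kJ/kg
Q = ṁ·Δh = 1674 kg/h × 2370.7 kJ/kg = 3.9686e+06 kJ/h
|Q| = 1102.4 kW

Q = 1100 kW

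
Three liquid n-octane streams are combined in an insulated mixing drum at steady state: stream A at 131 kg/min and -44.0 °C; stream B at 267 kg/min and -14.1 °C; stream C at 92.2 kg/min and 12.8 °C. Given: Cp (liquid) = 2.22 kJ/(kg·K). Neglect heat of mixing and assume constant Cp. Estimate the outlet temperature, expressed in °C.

T_out = -17.0 °C

Energy balance with Q = 0: Σ ṁᵢCp,ᵢ(T_out − Tᵢ) = 0
T_out = Σ ṁᵢCp,ᵢTᵢ / Σ ṁᵢCp,ᵢ
      = -18534 / 1088.2 = -17.031 °C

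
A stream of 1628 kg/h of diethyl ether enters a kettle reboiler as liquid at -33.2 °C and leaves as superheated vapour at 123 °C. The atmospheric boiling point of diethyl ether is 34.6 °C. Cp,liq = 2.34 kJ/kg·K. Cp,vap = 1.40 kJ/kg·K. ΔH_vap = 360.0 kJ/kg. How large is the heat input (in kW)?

liquid -33.2→34.6 °C: 158.65 kJ/kg
vaporisation at 34.6 °C: 360 kJ/kg
vapour 34.6→123 °C: 123.76 kJ/kg
Δh = 158.65 + 360 + 123.76 = 642.41 kJ/kg
Q = ṁ·Δh = 1628 kg/h × 642.41 kJ/kg = 1.0458e+06 kJ/h
|Q| = 290.51 kW

Q = 291 kW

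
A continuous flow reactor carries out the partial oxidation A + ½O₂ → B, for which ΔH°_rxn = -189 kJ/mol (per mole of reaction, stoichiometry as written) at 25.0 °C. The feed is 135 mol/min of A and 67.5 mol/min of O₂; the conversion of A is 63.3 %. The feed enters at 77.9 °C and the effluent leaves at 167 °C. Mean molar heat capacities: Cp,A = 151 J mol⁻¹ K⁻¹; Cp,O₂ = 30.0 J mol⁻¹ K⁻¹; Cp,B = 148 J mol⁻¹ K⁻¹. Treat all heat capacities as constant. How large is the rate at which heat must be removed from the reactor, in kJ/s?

Q_out = 240 kJ/s

Extent of reaction ξ = 0.633 × 135 = 85.455 mol/min
Reaction term: ξ·ΔH°_rxn = 85.455 × -189 = -16151 kJ/min
Sensible, feed 77.9→25 °C: -1185.5 kJ/min
Outlet flows (mol/min): A 49.545, O₂ 24.773, B 85.455
Sensible, products 25→167 °C: 2963.8 kJ/min
Q = ΔH = -14373 kJ/min = -239.54 kW
Heat removed = 239.54 kJ/s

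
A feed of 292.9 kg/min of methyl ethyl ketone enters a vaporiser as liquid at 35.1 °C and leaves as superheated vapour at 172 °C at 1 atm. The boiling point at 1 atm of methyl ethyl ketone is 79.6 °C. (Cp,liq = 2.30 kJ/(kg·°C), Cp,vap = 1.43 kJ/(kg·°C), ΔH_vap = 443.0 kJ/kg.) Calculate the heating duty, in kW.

liquid 35.1→79.6 °C: 102.35 kJ/kg
vaporisation at 79.6 °C: 443 kJ/kg
vapour 79.6→172 °C: 132.13 kJ/kg
Δh = 102.35 + 443 + 132.13 = 677.48 kJ/kg
Q = ṁ·Δh = 292.9 kg/min × 677.48 kJ/kg = 198430 kJ/min
|Q| = 3307.2 kW

Q = 3310 kW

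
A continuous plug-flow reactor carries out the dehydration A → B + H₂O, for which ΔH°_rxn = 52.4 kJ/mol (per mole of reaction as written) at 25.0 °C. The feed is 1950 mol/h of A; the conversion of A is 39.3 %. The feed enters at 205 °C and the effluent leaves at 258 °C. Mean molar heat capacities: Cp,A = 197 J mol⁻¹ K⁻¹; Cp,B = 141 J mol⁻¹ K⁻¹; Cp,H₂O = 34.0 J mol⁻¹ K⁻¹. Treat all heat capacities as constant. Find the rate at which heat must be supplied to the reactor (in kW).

Extent of reaction ξ = 0.393 × 1950 = 766.35 mol/h
Reaction term: ξ·ΔH°_rxn = 766.35 × 52.4 = 40157 kJ/h
Sensible, feed 205→25 °C: -69147 kJ/h
Outlet flows (mol/h): A 1183.7, B 766.35, H₂O 766.35
Sensible, products 25→258 °C: 85579 kJ/h
Q = ΔH = 56588 kJ/h = 15.719 kW
Heat supplied = 15.719 kW

Q_in = 15.7 kW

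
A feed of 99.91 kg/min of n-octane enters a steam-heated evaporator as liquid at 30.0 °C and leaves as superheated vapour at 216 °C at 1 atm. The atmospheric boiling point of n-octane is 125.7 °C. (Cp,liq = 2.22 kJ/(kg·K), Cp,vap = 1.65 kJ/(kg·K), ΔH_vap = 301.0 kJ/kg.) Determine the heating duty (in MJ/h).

liquid 30.0→125.7 °C: 212.45 kJ/kg
vaporisation at 125.7 °C: 301 kJ/kg
vapour 125.7→216 °C: 148.99 kJ/kg
Δh = 212.45 + 301 + 148.99 = 662.45 kJ/kg
Q = ṁ·Δh = 99.91 kg/min × 662.45 kJ/kg = 66185 kJ/min
|Q| = 1103.1 kW = 3971.1 MJ/h

Q = 3970 MJ/h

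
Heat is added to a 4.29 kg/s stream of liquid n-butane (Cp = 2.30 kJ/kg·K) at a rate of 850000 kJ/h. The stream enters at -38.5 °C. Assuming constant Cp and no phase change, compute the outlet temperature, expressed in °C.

Q = 850000 kJ/h = 236.11 kJ/s
ΔT = Q/(ṁ·Cp) = 236.11/(4.29×2.30) = 23.929 K
T_out = -38.5 + 23.929 = -14.571 °C

T_out = -14.6 °C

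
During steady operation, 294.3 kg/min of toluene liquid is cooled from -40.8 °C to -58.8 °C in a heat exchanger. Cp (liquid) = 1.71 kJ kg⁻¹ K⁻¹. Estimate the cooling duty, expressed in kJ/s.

Q = ṁ·Cp·ΔT = 294.3 × 1.71 × (-58.8 − -40.8) = -9058.6 kJ/min
Converting: 9058.6 / 60 s = 150.98 kW

Q_c = 151 kJ/s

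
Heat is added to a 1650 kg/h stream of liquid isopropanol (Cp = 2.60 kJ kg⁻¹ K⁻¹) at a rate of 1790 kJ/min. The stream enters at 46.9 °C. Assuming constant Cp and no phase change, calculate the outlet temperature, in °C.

Q = 1790 kJ/min = 107400 kJ/h
ΔT = Q/(ṁ·Cp) = 107400/(1650×2.60) = 25.035 K
T_out = 46.9 + 25.035 = 71.935 °C

T_out = 71.9 °C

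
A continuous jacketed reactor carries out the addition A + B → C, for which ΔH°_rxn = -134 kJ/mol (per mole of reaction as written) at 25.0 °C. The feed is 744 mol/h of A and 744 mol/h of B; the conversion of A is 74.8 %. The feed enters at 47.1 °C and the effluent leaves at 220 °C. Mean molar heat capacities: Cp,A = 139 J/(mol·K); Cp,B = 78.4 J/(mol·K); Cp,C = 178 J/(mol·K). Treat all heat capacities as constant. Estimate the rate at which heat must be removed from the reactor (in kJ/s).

Q_out = 14.1 kJ/s

Extent of reaction ξ = 0.748 × 744 = 556.51 mol/h
Reaction term: ξ·ΔH°_rxn = 556.51 × -134 = -74573 kJ/h
Sensible, feed 47.1→25 °C: -3574.6 kJ/h
Outlet flows (mol/h): A 187.49, B 187.49, C 556.51
Sensible, products 25→220 °C: 27265 kJ/h
Q = ΔH = -50882 kJ/h = -14.134 kW
Heat removed = 14.134 kJ/s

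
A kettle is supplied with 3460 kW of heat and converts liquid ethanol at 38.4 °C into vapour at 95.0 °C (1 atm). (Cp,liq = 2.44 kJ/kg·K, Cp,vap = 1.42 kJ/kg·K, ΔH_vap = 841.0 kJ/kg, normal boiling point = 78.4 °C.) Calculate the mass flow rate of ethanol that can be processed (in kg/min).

Δh = 2.44×(78.4−38.4) + 841.0 + 1.42×(95.0−78.4) = 962.17 kJ/kg
Q = 3460 kW = 3460 kJ/s = 207600 kJ/min
ṁ = Q/Δh = 207600 / 962.17 = 215.76 kg/min

ṁ = 216 kg/min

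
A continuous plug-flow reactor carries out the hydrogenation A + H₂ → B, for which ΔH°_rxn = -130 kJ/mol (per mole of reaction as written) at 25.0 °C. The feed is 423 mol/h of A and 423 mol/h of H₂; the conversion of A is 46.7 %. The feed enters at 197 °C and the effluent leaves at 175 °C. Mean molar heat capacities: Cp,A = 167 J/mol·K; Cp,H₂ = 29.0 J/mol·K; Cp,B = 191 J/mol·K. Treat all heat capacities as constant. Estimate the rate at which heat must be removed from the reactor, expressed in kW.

Q_out = 7.68 kW

Extent of reaction ξ = 0.467 × 423 = 197.54 mol/h
Reaction term: ξ·ΔH°_rxn = 197.54 × -130 = -25680 kJ/h
Sensible, feed 197→25 °C: -14260 kJ/h
Outlet flows (mol/h): A 225.46, H₂ 225.46, B 197.54
Sensible, products 25→175 °C: 12288 kJ/h
Q = ΔH = -27652 kJ/h = -7.6812 kW
Heat removed = 7.6812 kW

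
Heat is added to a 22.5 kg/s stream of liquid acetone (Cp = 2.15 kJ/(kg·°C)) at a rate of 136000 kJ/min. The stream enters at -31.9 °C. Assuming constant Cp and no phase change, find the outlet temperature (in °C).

T_out = 15.0 °C

Q = 136000 kJ/min = 2266.7 kJ/s
ΔT = Q/(ṁ·Cp) = 2266.7/(22.5×2.15) = 46.856 K
T_out = -31.9 + 46.856 = 14.956 °C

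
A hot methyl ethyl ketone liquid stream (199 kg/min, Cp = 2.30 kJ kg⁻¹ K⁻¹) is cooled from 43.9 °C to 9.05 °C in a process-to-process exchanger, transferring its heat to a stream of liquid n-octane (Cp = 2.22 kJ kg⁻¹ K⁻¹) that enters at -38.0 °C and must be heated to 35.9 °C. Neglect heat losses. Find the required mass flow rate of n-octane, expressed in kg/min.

ṁ_c = 97.2 kg/min

Heat released by hot stream: Q = 199 × 2.30 × (43.9 − 9.05) = 15951 kJ/min
Energy balance on cold side (adiabatic exchanger): Q = ṁ_c·Cp_c·(T_c,out − T_c,in)
ṁ_c = 15951 / [2.22 × (35.9 − -38.0)] = 97.227 kg/min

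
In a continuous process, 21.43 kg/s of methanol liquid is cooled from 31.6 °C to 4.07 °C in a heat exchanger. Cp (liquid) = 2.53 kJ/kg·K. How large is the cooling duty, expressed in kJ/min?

Q_c = 89600 kJ/min

Q = ṁ·Cp·ΔT = 21.43 × 2.53 × (4.07 − 31.6) = -1492.6 kJ/s
Cooling duty = 89557 kJ/min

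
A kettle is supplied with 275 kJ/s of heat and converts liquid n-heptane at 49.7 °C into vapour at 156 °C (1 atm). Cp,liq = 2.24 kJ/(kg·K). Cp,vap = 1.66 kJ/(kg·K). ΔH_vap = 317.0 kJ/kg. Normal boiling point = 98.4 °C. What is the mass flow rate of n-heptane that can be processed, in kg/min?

Δh = 2.24×(98.4−49.7) + 317.0 + 1.66×(156−98.4) = 521.7 kJ/kg
Q = 275 kJ/s = 275 kJ/s = 16500 kJ/min
ṁ = Q/Δh = 16500 / 521.7 = 31.627 kg/min

ṁ = 31.6 kg/min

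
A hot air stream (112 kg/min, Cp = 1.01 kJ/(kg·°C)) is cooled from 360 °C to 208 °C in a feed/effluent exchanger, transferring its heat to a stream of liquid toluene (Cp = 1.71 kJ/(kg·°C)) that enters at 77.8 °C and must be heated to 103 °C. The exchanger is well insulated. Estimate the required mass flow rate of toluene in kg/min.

ṁ_c = 399 kg/min

Heat released by hot stream: Q = 112 × 1.01 × (360 − 208) = 17194 kJ/min
Energy balance on cold side (adiabatic exchanger): Q = ṁ_c·Cp_c·(T_c,out − T_c,in)
ṁ_c = 17194 / [1.71 × (103 − 77.8)] = 399.01 kg/min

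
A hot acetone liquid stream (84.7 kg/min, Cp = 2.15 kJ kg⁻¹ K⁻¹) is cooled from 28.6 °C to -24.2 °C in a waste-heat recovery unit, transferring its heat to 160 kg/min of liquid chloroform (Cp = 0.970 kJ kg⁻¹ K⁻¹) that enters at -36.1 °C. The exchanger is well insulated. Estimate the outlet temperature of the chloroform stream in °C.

Heat released by hot stream: Q = 84.7 × 2.15 × (28.6 − -24.2) = 9615.1 kJ/min
Energy balance on cold side (adiabatic exchanger): Q = ṁ_c·Cp_c·(T_c,out − T_c,in)
T_c,out = -36.1 + 9615.1/(160 × 0.970) = 25.853 °C

T_c,out = 25.9 °C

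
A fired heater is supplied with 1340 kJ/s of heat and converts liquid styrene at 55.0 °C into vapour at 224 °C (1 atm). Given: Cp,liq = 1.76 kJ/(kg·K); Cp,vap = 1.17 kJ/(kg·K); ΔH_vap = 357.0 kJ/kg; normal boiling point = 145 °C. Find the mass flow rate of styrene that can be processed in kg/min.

ṁ = 132 kg/min

Δh = 1.76×(145−55.0) + 357.0 + 1.17×(224−145) = 607.83 kJ/kg
Q = 1340 kJ/s = 1340 kJ/s = 80400 kJ/min
ṁ = Q/Δh = 80400 / 607.83 = 132.27 kg/min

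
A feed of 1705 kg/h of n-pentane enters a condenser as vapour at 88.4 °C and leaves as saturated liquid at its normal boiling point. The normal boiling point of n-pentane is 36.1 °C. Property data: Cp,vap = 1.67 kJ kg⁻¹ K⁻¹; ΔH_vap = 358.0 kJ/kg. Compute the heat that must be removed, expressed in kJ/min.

Q_c = 12700 kJ/min

vapour 88.4→36.1 °C: -87.341 kJ/kg
condensation at 36.1 °C: -358 kJ/kg
Δh = -87.341 + -358 = -445.34 kJ/kg
Q = ṁ·Δh = 1705 kg/h × -445.34 kJ/kg = -759310 kJ/h
|Q| = 210.92 kW = 12655 kJ/min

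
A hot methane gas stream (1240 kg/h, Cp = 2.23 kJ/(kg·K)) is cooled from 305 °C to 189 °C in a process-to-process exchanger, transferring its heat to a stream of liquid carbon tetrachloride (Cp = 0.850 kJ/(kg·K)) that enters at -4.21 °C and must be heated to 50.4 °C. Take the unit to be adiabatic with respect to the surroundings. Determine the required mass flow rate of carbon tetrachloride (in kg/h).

Heat released by hot stream: Q = 1240 × 2.23 × (305 − 189) = 320760 kJ/h
Energy balance on cold side (adiabatic exchanger): Q = ṁ_c·Cp_c·(T_c,out − T_c,in)
ṁ_c = 320760 / [0.850 × (50.4 − -4.21)] = 6910.2 kg/h

ṁ_c = 6910 kg/h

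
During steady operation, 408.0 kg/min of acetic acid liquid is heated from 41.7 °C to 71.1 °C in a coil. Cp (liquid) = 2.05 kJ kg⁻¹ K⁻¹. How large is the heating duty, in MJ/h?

Q = ṁ·Cp·ΔT = 408.0 × 2.05 × (71.1 − 41.7) = 24590 kJ/min
Converting: 24590 / 60 s = 409.84 kW
Heating duty = 1475.4 MJ/h

Q = 1480 MJ/h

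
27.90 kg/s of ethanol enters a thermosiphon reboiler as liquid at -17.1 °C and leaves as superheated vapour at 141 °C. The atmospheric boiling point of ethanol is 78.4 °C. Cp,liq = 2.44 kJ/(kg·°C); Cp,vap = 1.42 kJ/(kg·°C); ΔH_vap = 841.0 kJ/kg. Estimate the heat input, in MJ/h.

liquid -17.1→78.4 °C: 233.02 kJ/kg
vaporisation at 78.4 °C: 841 kJ/kg
vapour 78.4→141 °C: 88.892 kJ/kg
Δh = 233.02 + 841 + 88.892 = 1162.9 kJ/kg
Q = ṁ·Δh = 27.90 kg/s × 1162.9 kJ/kg = 32445 kJ/s
|Q| = 32445 kW = 116800 MJ/h

Q = 117000 MJ/h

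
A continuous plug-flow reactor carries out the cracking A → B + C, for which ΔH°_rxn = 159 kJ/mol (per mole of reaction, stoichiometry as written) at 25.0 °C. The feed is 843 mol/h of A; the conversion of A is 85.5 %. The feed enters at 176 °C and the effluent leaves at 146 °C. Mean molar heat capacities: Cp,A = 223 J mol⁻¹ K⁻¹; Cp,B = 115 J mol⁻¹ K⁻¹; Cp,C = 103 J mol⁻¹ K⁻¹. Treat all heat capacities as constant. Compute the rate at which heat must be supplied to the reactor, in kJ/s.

Q_in = 30.1 kJ/s

Extent of reaction ξ = 0.855 × 843 = 720.76 mol/h
Reaction term: ξ·ΔH°_rxn = 720.76 × 159 = 114600 kJ/h
Sensible, feed 176→25 °C: -28386 kJ/h
Outlet flows (mol/h): A 122.24, B 720.76, C 720.76
Sensible, products 25→146 °C: 22311 kJ/h
Q = ΔH = 108530 kJ/h = 30.146 kW
Heat supplied = 30.146 kJ/s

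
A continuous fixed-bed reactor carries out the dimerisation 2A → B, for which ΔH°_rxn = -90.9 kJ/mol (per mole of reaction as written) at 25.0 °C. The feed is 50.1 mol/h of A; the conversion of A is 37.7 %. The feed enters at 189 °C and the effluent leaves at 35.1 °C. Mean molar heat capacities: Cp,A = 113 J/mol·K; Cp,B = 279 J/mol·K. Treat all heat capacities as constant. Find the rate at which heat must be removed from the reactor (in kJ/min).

Q_out = 28.7 kJ/min

Extent of reaction ξ = 0.377 × 50.1 / 2 = 9.4439 mol/h
Reaction term: ξ·ΔH°_rxn = 9.4439 × -90.9 = -858.45 kJ/h
Sensible, feed 189→25 °C: -928.45 kJ/h
Outlet flows (mol/h): A 31.212, B 9.4439
Sensible, products 25→35.1 °C: 62.234 kJ/h
Q = ΔH = -1724.7 kJ/h = -0.47907 kW
Heat removed = 28.744 kJ/min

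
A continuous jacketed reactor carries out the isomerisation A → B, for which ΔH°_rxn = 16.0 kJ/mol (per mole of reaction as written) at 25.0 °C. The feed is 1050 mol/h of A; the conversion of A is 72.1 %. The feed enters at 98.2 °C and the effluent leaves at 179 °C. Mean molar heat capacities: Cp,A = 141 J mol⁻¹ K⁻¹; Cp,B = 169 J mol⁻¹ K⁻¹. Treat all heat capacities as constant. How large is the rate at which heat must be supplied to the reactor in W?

Q_in = 7590 W

Extent of reaction ξ = 0.721 × 1050 = 757.05 mol/h
Reaction term: ξ·ΔH°_rxn = 757.05 × 16.0 = 12113 kJ/h
Sensible, feed 98.2→25 °C: -10837 kJ/h
Outlet flows (mol/h): A 292.95, B 757.05
Sensible, products 25→179 °C: 26064 kJ/h
Q = ΔH = 27340 kJ/h = 7.5943 kW
Heat supplied = 7594.3 W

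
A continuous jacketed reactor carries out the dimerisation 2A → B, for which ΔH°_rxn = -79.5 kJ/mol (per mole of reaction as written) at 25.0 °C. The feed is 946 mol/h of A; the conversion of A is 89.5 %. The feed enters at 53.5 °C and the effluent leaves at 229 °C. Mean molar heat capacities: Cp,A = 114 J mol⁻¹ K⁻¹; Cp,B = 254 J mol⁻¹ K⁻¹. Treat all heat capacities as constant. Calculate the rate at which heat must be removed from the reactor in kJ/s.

Extent of reaction ξ = 0.895 × 946 / 2 = 423.34 mol/h
Reaction term: ξ·ΔH°_rxn = 423.34 × -79.5 = -33655 kJ/h
Sensible, feed 53.5→25 °C: -3073.6 kJ/h
Outlet flows (mol/h): A 99.33, B 423.34
Sensible, products 25→229 °C: 24246 kJ/h
Q = ΔH = -12483 kJ/h = -3.4675 kW
Heat removed = 3.4675 kJ/s

Q_out = 3.47 kJ/s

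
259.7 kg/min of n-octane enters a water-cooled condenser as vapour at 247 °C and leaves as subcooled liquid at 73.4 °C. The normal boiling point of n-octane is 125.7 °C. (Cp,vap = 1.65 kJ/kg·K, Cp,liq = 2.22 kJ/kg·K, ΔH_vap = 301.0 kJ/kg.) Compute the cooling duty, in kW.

Q_c = 2670 kW

vapour 247→125.7 °C: -200.14 kJ/kg
condensation at 125.7 °C: -301 kJ/kg
liquid 125.7→73.4 °C: -116.11 kJ/kg
Δh = -200.14 + -301 + -116.11 = -617.25 kJ/kg
Q = ṁ·Δh = 259.7 kg/min × -617.25 kJ/kg = -160300 kJ/min
|Q| = 2671.7 kW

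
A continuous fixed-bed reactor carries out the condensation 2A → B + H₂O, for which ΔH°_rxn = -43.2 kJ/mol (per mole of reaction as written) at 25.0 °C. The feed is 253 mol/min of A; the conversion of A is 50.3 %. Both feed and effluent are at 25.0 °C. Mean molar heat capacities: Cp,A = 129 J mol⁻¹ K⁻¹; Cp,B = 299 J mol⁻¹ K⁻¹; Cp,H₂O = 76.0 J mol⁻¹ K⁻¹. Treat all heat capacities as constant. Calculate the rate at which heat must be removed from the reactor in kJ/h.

Extent of reaction ξ = 0.503 × 253 / 2 = 63.63 mol/min
Reaction term: ξ·ΔH°_rxn = 63.63 × -43.2 = -2748.8 kJ/min
Q = ΔH = -2748.8 kJ/min = -45.813 kW
Heat removed = 164930 kJ/h

Q_out = 165000 kJ/h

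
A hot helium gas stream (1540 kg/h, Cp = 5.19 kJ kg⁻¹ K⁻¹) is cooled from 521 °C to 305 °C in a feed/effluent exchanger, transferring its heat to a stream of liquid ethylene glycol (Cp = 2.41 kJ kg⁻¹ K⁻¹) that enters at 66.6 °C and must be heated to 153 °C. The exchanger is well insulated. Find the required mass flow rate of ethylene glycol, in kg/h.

ṁ_c = 8290 kg/h

Heat released by hot stream: Q = 1540 × 5.19 × (521 − 305) = 1.7264e+06 kJ/h
Energy balance on cold side (adiabatic exchanger): Q = ṁ_c·Cp_c·(T_c,out − T_c,in)
ṁ_c = 1.7264e+06 / [2.41 × (153 − 66.6)] = 8291.1 kg/h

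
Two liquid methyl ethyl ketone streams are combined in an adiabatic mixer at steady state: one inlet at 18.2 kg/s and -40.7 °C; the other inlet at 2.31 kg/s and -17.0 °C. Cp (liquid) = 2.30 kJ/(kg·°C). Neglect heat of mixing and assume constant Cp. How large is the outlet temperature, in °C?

T_out = -38.0 °C

No heat crosses the boundary, so H_out = H_in.
T_out = Σ ṁᵢCp,ᵢTᵢ / Σ ṁᵢCp,ᵢ
      = -1794 / 47.173 = -38.031 °C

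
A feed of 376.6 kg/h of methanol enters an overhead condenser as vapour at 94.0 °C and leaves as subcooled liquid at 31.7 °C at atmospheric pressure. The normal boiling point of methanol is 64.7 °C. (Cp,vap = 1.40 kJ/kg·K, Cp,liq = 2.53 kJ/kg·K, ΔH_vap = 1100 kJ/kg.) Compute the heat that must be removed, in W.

Q_c = 128000 W

vapour 94.0→64.7 °C: -41.02 kJ/kg
condensation at 64.7 °C: -1100 kJ/kg
liquid 64.7→31.7 °C: -83.49 kJ/kg
Δh = -41.02 + -1100 + -83.49 = -1224.5 kJ/kg
Q = ṁ·Δh = 376.6 kg/h × -1224.5 kJ/kg = -461150 kJ/h
|Q| = 128.1 kW = 128100 W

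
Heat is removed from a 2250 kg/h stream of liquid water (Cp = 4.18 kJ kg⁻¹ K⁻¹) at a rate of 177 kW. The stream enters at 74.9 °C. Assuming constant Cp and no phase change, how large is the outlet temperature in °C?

T_out = 7.15 °C

Q = 177 kW = 637200 kJ/h
ΔT = Q/(ṁ·Cp) = 637200/(2250×4.18) = 67.751 K
T_out = 74.9 − 67.751 = 7.1488 °C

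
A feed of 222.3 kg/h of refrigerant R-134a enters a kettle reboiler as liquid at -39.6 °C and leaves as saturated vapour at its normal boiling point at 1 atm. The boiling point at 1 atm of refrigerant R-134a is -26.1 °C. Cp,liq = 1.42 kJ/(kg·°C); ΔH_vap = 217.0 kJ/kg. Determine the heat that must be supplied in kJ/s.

liquid -39.6→-26.1 °C: 19.17 kJ/kg
vaporisation at -26.1 °C: 217 kJ/kg
Δh = 19.17 + 217 = 236.17 kJ/kg
Q = ṁ·Δh = 222.3 kg/h × 236.17 kJ/kg = 52501 kJ/h
|Q| = 14.583 kW

Q = 14.6 kJ/s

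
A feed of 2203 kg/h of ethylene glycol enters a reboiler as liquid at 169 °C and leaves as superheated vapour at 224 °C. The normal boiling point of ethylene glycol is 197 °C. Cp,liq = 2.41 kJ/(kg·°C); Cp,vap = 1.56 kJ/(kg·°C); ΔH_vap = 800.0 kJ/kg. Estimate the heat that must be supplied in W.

Q = 557000 W

liquid 169→197 °C: 67.48 kJ/kg
vaporisation at 197 °C: 800 kJ/kg
vapour 197→224 °C: 42.12 kJ/kg
Δh = 67.48 + 800 + 42.12 = 909.6 kJ/kg
Q = ṁ·Δh = 2203 kg/h × 909.6 kJ/kg = 2.0038e+06 kJ/h
|Q| = 556.62 kW = 556620 W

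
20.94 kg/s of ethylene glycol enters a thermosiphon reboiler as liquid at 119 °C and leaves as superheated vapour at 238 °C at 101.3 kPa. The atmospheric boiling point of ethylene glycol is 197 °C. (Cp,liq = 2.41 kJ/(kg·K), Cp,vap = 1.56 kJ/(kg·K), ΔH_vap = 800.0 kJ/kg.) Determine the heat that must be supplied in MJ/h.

liquid 119→197 °C: 187.98 kJ/kg
vaporisation at 197 °C: 800 kJ/kg
vapour 197→238 °C: 63.96 kJ/kg
Δh = 187.98 + 800 + 63.96 = 1051.9 kJ/kg
Q = ṁ·Δh = 20.94 kg/s × 1051.9 kJ/kg = 22028 kJ/s
|Q| = 22028 kW = 79299 MJ/h

Q = 79300 MJ/h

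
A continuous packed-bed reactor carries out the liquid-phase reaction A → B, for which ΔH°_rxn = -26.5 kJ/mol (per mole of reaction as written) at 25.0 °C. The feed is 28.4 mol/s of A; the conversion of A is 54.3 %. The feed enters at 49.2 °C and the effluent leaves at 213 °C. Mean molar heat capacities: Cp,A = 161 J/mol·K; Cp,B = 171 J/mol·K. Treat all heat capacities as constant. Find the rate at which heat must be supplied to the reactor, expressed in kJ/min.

Q_in = 22200 kJ/min

Extent of reaction ξ = 0.543 × 28.4 = 15.421 mol/s
Reaction term: ξ·ΔH°_rxn = 15.421 × -26.5 = -408.66 kJ/s
Sensible, feed 49.2→25 °C: -110.65 kJ/s
Outlet flows (mol/s): A 12.979, B 15.421
Sensible, products 25→213 °C: 888.6 kJ/s
Q = ΔH = 369.29 kJ/s = 369.29 kW
Heat supplied = 22157 kJ/min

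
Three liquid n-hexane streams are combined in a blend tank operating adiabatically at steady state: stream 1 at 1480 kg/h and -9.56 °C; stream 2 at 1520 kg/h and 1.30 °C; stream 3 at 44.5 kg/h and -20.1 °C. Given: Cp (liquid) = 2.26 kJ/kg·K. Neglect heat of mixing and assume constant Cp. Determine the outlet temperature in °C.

T_out = -4.29 °C

Energy balance with Q = 0: Σ ṁᵢCp,ᵢ(T_out − Tᵢ) = 0
T_out = Σ ṁᵢCp,ᵢTᵢ / Σ ṁᵢCp,ᵢ
      = -29532 / 6880.6 = -4.2921 °C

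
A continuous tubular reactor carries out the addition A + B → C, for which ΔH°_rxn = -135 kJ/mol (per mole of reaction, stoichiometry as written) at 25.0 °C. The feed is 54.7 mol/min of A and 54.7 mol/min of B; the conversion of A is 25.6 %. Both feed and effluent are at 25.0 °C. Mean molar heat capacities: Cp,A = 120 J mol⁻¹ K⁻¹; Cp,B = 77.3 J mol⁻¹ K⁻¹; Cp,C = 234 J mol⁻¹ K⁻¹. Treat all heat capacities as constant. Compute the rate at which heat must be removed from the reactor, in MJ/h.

Q_out = 113 MJ/h

Extent of reaction ξ = 0.256 × 54.7 = 14.003 mol/min
Reaction term: ξ·ΔH°_rxn = 14.003 × -135 = -1890.4 kJ/min
Q = ΔH = -1890.4 kJ/min = -31.507 kW
Heat removed = 113.43 MJ/h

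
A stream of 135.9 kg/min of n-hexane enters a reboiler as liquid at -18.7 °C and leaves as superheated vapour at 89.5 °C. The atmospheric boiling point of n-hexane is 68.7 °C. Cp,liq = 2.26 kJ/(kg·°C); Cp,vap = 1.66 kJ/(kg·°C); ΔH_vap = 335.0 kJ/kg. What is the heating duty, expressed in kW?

liquid -18.7→68.7 °C: 197.52 kJ/kg
vaporisation at 68.7 °C: 335 kJ/kg
vapour 68.7→89.5 °C: 34.528 kJ/kg
Δh = 197.52 + 335 + 34.528 = 567.05 kJ/kg
Q = ṁ·Δh = 135.9 kg/min × 567.05 kJ/kg = 77062 kJ/min
|Q| = 1284.4 kW

Q = 1280 kW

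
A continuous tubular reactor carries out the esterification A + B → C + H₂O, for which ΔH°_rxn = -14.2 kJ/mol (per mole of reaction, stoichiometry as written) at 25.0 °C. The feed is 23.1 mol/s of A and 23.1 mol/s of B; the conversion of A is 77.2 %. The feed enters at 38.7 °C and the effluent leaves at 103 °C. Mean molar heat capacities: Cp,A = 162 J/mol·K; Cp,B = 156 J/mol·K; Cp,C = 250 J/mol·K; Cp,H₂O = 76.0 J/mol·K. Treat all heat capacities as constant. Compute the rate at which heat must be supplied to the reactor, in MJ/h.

Extent of reaction ξ = 0.772 × 23.1 = 17.833 mol/s
Reaction term: ξ·ΔH°_rxn = 17.833 × -14.2 = -253.23 kJ/s
Sensible, feed 38.7→25 °C: -100.64 kJ/s
Outlet flows (mol/s): A 5.2668, B 5.2668, C 17.833, H₂O 17.833
Sensible, products 25→103 °C: 584.1 kJ/s
Q = ΔH = 230.23 kJ/s = 230.23 kW
Heat supplied = 828.83 MJ/h

Q_in = 829 MJ/h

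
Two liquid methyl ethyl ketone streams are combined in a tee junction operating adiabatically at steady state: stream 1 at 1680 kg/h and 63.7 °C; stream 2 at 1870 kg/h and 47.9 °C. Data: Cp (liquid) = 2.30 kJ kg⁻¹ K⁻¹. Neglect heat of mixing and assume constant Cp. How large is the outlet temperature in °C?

Energy balance with Q = 0: Σ ṁᵢCp,ᵢ(T_out − Tᵢ) = 0
T_out = Σ ṁᵢCp,ᵢTᵢ / Σ ṁᵢCp,ᵢ
      = 452150 / 8165 = 55.377 °C

T_out = 55.4 °C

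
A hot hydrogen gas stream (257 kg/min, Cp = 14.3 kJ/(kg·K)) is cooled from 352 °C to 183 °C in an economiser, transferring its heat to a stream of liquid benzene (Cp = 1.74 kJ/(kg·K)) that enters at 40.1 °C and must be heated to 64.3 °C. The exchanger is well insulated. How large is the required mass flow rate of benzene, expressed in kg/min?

ṁ_c = 14700 kg/min

Heat released by hot stream: Q = 257 × 14.3 × (352 − 183) = 621090 kJ/min
Energy balance on cold side (adiabatic exchanger): Q = ṁ_c·Cp_c·(T_c,out − T_c,in)
ṁ_c = 621090 / [1.74 × (64.3 − 40.1)] = 14750 kg/min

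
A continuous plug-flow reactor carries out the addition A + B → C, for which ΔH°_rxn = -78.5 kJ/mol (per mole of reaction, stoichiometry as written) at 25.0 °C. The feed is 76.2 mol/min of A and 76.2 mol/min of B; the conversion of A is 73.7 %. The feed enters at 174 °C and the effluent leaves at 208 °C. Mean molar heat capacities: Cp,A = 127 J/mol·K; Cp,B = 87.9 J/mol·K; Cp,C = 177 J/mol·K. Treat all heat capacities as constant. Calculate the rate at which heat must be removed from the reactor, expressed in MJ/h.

Q_out = 254 MJ/h

Extent of reaction ξ = 0.737 × 76.2 = 56.159 mol/min
Reaction term: ξ·ΔH°_rxn = 56.159 × -78.5 = -4408.5 kJ/min
Sensible, feed 174→25 °C: -2439.9 kJ/min
Outlet flows (mol/min): A 20.041, B 20.041, C 56.159
Sensible, products 25→208 °C: 2607.2 kJ/min
Q = ΔH = -4241.3 kJ/min = -70.688 kW
Heat removed = 254.48 MJ/h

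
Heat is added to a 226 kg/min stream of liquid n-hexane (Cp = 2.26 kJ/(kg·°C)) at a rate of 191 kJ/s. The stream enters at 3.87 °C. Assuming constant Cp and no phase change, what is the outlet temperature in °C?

T_out = 26.3 °C

Q = 191 kJ/s = 11460 kJ/min
ΔT = Q/(ṁ·Cp) = 11460/(226×2.26) = 22.437 K
T_out = 3.87 + 22.437 = 26.307 °C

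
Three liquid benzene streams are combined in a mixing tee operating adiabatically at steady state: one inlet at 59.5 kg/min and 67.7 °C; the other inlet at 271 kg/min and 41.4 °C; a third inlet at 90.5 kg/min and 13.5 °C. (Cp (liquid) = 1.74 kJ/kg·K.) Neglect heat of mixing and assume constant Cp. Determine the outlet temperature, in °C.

Energy balance with Q = 0: Σ ṁᵢCp,ᵢ(T_out − Tᵢ) = 0
Σ ṁᵢCp,ᵢTᵢ = 59.5×1.74×67.7 + 271×1.74×41.4 + 90.5×1.74×13.5 = 28657
Σ ṁᵢCp,ᵢ = 59.5×1.74 + 271×1.74 + 90.5×1.74 = 732.54
T_out = 28657 / 732.54 = 39.119 °C

T_out = 39.1 °C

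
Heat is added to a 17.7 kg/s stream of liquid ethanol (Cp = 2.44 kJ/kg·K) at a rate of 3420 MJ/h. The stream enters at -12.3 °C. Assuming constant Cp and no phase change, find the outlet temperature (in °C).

T_out = 9.70 °C

Q = 3420 MJ/h = 950 kJ/s
ΔT = Q/(ṁ·Cp) = 950/(17.7×2.44) = 21.997 K
T_out = -12.3 + 21.997 = 9.6969 °C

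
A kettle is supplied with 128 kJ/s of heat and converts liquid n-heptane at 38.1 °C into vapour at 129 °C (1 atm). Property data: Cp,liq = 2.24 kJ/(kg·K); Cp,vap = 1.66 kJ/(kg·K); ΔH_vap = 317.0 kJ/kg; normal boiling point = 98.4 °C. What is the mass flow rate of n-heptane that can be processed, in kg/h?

Δh = 2.24×(98.4−38.1) + 317.0 + 1.66×(129−98.4) = 502.87 kJ/kg
Q = 128 kJ/s = 128 kJ/s = 460800 kJ/h
ṁ = Q/Δh = 460800 / 502.87 = 916.34 kg/h

ṁ = 916 kg/h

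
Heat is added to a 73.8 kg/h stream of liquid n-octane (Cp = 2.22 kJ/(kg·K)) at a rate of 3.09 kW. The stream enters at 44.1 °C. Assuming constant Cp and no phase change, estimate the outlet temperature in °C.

T_out = 112 °C

Q = 3.09 kW = 11124 kJ/h
ΔT = Q/(ṁ·Cp) = 11124/(73.8×2.22) = 67.897 K
T_out = 44.1 + 67.897 = 112 °C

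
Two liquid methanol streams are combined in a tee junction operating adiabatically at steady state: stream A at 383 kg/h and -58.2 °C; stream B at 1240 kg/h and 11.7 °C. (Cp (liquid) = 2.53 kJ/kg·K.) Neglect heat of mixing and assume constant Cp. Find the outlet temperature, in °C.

No heat crosses the boundary, so H_out = H_in.
T_out = Σ ṁᵢCp,ᵢTᵢ / Σ ṁᵢCp,ᵢ
      = -19690 / 4106.2 = -4.7952 °C

T_out = -4.80 °C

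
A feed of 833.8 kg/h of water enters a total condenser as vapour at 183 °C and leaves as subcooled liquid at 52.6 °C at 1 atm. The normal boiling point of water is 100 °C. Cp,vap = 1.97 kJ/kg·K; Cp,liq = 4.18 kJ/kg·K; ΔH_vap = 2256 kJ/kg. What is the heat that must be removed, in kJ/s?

vapour 183→100 °C: -163.51 kJ/kg
condensation at 100 °C: -2256 kJ/kg
liquid 100→52.6 °C: -198.13 kJ/kg
Δh = -163.51 + -2256 + -198.13 = -2617.6 kJ/kg
Q = ṁ·Δh = 833.8 kg/h × -2617.6 kJ/kg = -2.1826e+06 kJ/h
|Q| = 606.27 kW

Q_c = 606 kJ/s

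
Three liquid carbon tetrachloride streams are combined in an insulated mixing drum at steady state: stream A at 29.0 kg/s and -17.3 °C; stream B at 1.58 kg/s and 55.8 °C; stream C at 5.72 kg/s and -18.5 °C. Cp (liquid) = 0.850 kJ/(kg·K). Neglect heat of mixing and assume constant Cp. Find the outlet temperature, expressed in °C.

T_out = -14.3 °C

Energy balance with Q = 0: Σ ṁᵢCp,ᵢ(T_out − Tᵢ) = 0
Σ ṁᵢCp,ᵢTᵢ = 29.0×0.850×-17.3 + 1.58×0.850×55.8 + 5.72×0.850×-18.5 = -441.45
Σ ṁᵢCp,ᵢ = 29.0×0.850 + 1.58×0.850 + 5.72×0.850 = 30.855
T_out = -441.45 / 30.855 = -14.307 °C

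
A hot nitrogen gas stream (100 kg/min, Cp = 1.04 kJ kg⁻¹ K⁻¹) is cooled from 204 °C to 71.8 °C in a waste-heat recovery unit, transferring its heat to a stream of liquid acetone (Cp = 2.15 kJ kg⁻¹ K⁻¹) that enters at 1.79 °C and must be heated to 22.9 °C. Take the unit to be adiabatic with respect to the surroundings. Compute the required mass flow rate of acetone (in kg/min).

ṁ_c = 303 kg/min

Heat released by hot stream: Q = 100 × 1.04 × (204 − 71.8) = 13749 kJ/min
Energy balance on cold side (adiabatic exchanger): Q = ṁ_c·Cp_c·(T_c,out − T_c,in)
ṁ_c = 13749 / [2.15 × (22.9 − 1.79)] = 302.93 kg/min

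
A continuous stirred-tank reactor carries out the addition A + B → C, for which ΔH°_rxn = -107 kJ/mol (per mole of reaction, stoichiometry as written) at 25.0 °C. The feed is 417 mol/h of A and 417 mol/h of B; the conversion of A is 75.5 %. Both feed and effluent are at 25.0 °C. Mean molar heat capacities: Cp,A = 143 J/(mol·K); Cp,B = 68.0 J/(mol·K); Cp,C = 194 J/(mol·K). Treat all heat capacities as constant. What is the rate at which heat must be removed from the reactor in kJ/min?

Q_out = 561 kJ/min

Extent of reaction ξ = 0.755 × 417 = 314.83 mol/h
Reaction term: ξ·ΔH°_rxn = 314.83 × -107 = -33687 kJ/h
Q = ΔH = -33687 kJ/h = -9.3576 kW
Heat removed = 561.46 kJ/min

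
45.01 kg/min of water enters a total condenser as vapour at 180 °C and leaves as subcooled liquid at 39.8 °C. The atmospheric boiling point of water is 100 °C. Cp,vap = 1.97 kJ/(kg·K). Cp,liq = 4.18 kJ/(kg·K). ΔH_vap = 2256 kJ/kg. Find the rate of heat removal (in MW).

Q_c = 2.00 MW

vapour 180→100 °C: -157.6 kJ/kg
condensation at 100 °C: -2256 kJ/kg
liquid 100→39.8 °C: -251.64 kJ/kg
Δh = -157.6 + -2256 + -251.64 = -2665.2 kJ/kg
Q = ṁ·Δh = 45.01 kg/min × -2665.2 kJ/kg = -119960 kJ/min
|Q| = 1999.4 kW = 1.9994 MW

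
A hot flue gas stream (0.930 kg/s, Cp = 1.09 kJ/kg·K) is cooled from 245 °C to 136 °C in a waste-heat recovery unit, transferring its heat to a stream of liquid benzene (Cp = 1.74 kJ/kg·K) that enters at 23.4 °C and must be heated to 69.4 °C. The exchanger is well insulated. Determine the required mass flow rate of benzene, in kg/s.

Heat released by hot stream: Q = 0.930 × 1.09 × (245 − 136) = 110.49 kJ/s
Energy balance on cold side (adiabatic exchanger): Q = ṁ_c·Cp_c·(T_c,out − T_c,in)
ṁ_c = 110.49 / [1.74 × (69.4 − 23.4)] = 1.3805 kg/s

ṁ_c = 1.38 kg/s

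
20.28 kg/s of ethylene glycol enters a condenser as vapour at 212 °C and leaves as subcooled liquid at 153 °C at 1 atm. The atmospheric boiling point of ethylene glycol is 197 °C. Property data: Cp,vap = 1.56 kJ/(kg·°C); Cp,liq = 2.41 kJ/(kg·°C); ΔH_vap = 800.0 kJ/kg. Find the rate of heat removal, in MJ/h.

Q_c = 67900 MJ/h

vapour 212→197 °C: -23.4 kJ/kg
condensation at 197 °C: -800 kJ/kg
liquid 197→153 °C: -106.04 kJ/kg
Δh = -23.4 + -800 + -106.04 = -929.44 kJ/kg
Q = ṁ·Δh = 20.28 kg/s × -929.44 kJ/kg = -18849 kJ/s
|Q| = 18849 kW = 67857 MJ/h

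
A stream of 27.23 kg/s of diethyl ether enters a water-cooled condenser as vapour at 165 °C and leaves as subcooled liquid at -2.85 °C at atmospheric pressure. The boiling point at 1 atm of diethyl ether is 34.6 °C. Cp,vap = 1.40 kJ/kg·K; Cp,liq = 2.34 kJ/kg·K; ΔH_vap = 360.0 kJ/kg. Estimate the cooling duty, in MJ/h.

vapour 165→34.6 °C: -182.56 kJ/kg
condensation at 34.6 °C: -360 kJ/kg
liquid 34.6→-2.85 °C: -87.633 kJ/kg
Δh = -182.56 + -360 + -87.633 = -630.19 kJ/kg
Q = ṁ·Δh = 27.23 kg/s × -630.19 kJ/kg = -17160 kJ/s
|Q| = 17160 kW = 61777 MJ/h

Q_c = 61800 MJ/h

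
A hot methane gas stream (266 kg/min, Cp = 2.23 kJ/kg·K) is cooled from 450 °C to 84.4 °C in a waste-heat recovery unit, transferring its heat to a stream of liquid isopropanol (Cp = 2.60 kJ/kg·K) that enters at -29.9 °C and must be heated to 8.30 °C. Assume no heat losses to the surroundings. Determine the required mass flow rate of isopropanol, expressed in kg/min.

ṁ_c = 2180 kg/min

Heat released by hot stream: Q = 266 × 2.23 × (450 − 84.4) = 216870 kJ/min
Energy balance on cold side (adiabatic exchanger): Q = ṁ_c·Cp_c·(T_c,out − T_c,in)
ṁ_c = 216870 / [2.60 × (8.30 − -29.9)] = 2183.5 kg/min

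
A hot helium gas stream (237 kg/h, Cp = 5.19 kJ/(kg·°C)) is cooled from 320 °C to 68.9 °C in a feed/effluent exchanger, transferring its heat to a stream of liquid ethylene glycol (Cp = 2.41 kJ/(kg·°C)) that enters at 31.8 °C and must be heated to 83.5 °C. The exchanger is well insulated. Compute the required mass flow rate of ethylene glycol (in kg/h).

ṁ_c = 2480 kg/h

Heat released by hot stream: Q = 237 × 5.19 × (320 − 68.9) = 308860 kJ/h
Energy balance on cold side (adiabatic exchanger): Q = ṁ_c·Cp_c·(T_c,out − T_c,in)
ṁ_c = 308860 / [2.41 × (83.5 − 31.8)] = 2478.9 kg/h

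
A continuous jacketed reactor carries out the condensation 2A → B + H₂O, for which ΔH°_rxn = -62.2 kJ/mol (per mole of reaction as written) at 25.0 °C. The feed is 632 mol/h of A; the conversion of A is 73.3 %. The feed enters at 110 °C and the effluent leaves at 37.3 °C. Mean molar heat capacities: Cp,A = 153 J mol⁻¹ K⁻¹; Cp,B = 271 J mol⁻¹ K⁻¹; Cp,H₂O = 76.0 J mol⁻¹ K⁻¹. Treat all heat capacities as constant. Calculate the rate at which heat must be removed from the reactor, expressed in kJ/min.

Extent of reaction ξ = 0.733 × 632 / 2 = 231.63 mol/h
Reaction term: ξ·ΔH°_rxn = 231.63 × -62.2 = -14407 kJ/h
Sensible, feed 110→25 °C: -8219.2 kJ/h
Outlet flows (mol/h): A 168.74, B 231.63, H₂O 231.63
Sensible, products 25→37.3 °C: 1306.2 kJ/h
Q = ΔH = -21320 kJ/h = -5.9223 kW
Heat removed = 355.34 kJ/min

Q_out = 355 kJ/min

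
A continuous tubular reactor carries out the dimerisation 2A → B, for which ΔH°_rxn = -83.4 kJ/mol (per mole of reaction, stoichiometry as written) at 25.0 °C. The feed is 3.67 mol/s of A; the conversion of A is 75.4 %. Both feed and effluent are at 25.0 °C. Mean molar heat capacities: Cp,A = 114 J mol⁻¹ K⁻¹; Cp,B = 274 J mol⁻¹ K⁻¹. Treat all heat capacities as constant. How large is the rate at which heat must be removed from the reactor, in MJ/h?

Q_out = 415 MJ/h

Extent of reaction ξ = 0.754 × 3.67 / 2 = 1.3836 mol/s
Reaction term: ξ·ΔH°_rxn = 1.3836 × -83.4 = -115.39 kJ/s
Q = ΔH = -115.39 kJ/s = -115.39 kW
Heat removed = 415.41 MJ/h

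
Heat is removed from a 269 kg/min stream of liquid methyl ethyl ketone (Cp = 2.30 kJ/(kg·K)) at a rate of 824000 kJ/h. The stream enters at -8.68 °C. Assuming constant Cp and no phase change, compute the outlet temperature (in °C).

Q = 824000 kJ/h = 13733 kJ/min
ΔT = Q/(ṁ·Cp) = 13733/(269×2.30) = 22.197 K
T_out = -8.68 − 22.197 = -30.877 °C

T_out = -30.9 °C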